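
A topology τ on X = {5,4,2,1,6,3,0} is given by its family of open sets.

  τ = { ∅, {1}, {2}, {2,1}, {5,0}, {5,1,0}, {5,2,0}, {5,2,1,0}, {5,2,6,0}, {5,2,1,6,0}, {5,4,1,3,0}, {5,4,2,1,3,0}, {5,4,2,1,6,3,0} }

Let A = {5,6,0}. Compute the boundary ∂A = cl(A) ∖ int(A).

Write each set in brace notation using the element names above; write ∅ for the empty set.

open subsets of A: ∅, {5,0}; so int(A) = {5,0}
closure: X∖int(X∖A) = X∖{2,1} = {5,4,6,3,0}
∂A = {5,4,6,3,0} minus {5,0} = {4,6,3}

{4,6,3}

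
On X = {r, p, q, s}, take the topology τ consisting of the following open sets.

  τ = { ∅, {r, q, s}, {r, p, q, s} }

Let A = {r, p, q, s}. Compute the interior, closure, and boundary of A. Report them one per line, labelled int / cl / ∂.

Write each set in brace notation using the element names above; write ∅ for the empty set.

int(A) = {r, p, q, s}
cl(A)  = {r, p, q, s}
∂A     = ∅

interior: largest open inside A is {r, p, q, s} (from ∅, {r, q, s}, {r, p, q, s})
cl via duality: int(∅) = ∅, so X∖∅ = {r, p, q, s}
cl∖int = ∅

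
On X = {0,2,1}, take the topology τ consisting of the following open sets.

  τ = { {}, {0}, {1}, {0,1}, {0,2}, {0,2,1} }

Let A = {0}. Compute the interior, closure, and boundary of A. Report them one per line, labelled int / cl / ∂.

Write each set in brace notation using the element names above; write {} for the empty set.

int(A) = {0}
cl(A)  = {0,2}
∂A     = {2}

interior: largest open inside A is {0} (from {}, {0})
cl via duality: int({2,1}) = {1}, so X∖{1} = {0,2}
cl∖int = {2}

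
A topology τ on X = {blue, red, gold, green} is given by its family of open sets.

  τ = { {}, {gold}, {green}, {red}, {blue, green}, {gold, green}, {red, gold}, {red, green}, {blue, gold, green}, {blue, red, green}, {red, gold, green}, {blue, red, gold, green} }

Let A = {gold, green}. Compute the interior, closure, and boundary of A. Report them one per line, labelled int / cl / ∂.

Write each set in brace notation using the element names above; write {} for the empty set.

interior: largest open inside A is {gold, green} (from {}, {gold}, {green}, {gold, green})
cl via duality: int({blue, red}) = {red}, so X∖{red} = {blue, gold, green}
cl∖int = {blue}

int(A) = {gold, green}
cl(A)  = {blue, gold, green}
∂A     = {blue}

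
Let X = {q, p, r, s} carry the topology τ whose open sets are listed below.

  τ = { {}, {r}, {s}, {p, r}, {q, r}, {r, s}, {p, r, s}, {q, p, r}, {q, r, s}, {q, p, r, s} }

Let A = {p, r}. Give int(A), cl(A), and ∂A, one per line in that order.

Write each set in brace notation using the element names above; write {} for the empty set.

int(A) = {p, r}
cl(A)  = {q, p, r}
∂A     = {q}

open subsets of A: {}, {r}, {p, r}; so int(A) = {p, r}
closure: X∖int(X∖A) = X∖{s} = {q, p, r}
∂A = {q, p, r} minus {p, r} = {q}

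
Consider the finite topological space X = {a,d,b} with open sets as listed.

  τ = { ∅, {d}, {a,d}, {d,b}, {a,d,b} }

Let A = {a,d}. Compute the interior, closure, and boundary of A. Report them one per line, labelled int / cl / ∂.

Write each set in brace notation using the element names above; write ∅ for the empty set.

int(A) = {a,d}
cl(A)  = {a,d,b}
∂A     = {b}

opens ⊆ A: ∅, {d}, {a,d}; union → int = {a,d}
complement {b}; its interior ∅; cl(A) = X∖∅ = {a,d,b}
boundary = {a,d,b} ∖ {a,d} = {b}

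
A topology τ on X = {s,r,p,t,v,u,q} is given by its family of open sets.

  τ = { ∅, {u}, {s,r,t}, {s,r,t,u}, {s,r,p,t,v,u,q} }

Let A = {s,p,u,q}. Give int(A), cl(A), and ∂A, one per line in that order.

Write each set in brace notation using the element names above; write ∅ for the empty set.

open subsets of A: ∅, {u}; so int(A) = {u}
closure: X∖int(X∖A) = X∖∅ = {s,r,p,t,v,u,q}
∂A = {s,r,p,t,v,u,q} minus {u} = {s,r,p,t,v,q}

int(A) = {u}
cl(A)  = {s,r,p,t,v,u,q}
∂A     = {s,r,p,t,v,q}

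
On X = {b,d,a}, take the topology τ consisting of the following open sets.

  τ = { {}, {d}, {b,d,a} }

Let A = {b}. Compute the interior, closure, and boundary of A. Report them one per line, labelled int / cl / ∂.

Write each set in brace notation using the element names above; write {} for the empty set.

open subsets of A: {}; so int(A) = {}
closure: X∖int(X∖A) = X∖{d} = {b,a}
∂A = {b,a} minus {} = {b,a}

int(A) = {}
cl(A)  = {b,a}
∂A     = {b,a}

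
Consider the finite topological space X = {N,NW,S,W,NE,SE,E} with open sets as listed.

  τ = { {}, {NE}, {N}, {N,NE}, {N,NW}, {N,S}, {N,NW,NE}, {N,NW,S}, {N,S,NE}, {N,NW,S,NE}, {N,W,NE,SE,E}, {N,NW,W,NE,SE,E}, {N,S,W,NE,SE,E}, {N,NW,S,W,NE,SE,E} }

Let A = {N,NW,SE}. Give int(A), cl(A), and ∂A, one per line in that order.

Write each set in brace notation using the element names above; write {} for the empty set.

open subsets of A: {}, {N}, {N,NW}; so int(A) = {N,NW}
closure: X∖int(X∖A) = X∖{NE} = {N,NW,S,W,SE,E}
∂A = {N,NW,S,W,SE,E} minus {N,NW} = {S,W,SE,E}

int(A) = {N,NW}
cl(A)  = {N,NW,S,W,SE,E}
∂A     = {S,W,SE,E}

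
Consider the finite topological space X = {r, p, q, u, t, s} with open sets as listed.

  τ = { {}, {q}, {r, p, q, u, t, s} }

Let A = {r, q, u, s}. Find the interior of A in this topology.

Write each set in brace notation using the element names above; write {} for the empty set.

interior: largest open inside A is {q} (from {}, {q})

{q}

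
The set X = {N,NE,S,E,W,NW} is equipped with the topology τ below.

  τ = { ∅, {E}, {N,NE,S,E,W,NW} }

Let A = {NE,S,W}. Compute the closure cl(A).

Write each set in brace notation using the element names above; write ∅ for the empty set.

cl via duality: int({N,E,NW}) = {E}, so X∖{E} = {N,NE,S,W,NW}

{N,NE,S,W,NW}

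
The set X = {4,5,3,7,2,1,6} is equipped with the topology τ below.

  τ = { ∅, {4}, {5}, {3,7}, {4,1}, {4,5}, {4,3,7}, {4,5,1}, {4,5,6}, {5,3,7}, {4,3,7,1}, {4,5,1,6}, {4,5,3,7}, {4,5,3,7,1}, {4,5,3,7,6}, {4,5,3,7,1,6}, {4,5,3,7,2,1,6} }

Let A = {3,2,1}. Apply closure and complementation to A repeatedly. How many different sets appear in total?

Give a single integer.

10

complement {4,5,7,6}; its interior {4,5,6}; cl(A) = X∖{4,5,6} = {3,7,2,1}
With k = closure, c = complement:
  1. A     = {3,2,1}
  2. kA    = {3,7,2,1}
  3. cA    = {4,5,7,6}
  4. ckA   = {4,5,6}
  5. kcA   = {4,5,3,7,2,1,6}
  6. kckA  = {4,5,2,1,6}
  7. ckcA  = ∅
  8. ckckA = {3,7}
  9. kckckA = {3,7,2}
  10. ckckckA = {4,5,1,6}
k, c of each give nothing new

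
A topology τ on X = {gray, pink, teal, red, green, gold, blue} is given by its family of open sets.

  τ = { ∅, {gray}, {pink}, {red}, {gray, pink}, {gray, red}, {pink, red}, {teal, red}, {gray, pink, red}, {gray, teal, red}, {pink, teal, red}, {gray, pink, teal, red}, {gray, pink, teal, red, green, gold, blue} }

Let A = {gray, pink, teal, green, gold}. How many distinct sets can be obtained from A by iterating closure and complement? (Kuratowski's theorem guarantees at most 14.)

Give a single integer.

8

X∖A={red, blue}, int(X∖A)={red}, hence cl(A)={gray, pink, teal, green, gold, blue}
Orbit (k=closure, c=complement):
  1. A     = {gray, pink, teal, green, gold}
  2. kA    = {gray, pink, teal, green, gold, blue}
  3. cA    = {red, blue}
  4. ckA   = {red}
  5. kcA   = {teal, red, green, gold, blue}
  6. ckcA  = {gray, pink}
  7. kckcA = {gray, pink, green, gold, blue}
  8. ckckcA = {teal, red}
(closed under both — stop)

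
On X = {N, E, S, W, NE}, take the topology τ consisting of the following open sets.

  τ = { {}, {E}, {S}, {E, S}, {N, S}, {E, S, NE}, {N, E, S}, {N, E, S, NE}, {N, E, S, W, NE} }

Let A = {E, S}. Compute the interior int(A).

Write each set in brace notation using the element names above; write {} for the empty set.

U open, U⊆A: {}, {S}, {E}, {E, S}. int(A) = ⋃ = {E, S}

{E, S}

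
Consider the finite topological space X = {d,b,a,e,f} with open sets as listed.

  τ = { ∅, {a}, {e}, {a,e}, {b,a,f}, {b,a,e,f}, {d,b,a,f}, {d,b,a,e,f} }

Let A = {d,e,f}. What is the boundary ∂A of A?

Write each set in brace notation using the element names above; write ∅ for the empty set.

interior: largest open inside A is {e} (from ∅, {e})
cl via duality: int({b,a}) = {a}, so X∖{a} = {d,b,e,f}
cl∖int = {d,b,f}

{d,b,f}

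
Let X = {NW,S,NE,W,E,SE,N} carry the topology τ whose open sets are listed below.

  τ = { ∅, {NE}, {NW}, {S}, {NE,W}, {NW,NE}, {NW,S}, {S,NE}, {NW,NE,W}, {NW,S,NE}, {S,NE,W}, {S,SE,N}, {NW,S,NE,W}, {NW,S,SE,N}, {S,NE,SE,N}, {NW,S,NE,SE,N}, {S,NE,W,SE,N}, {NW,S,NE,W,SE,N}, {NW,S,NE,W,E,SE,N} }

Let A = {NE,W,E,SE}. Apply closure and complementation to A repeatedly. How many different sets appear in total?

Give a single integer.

8

X∖A={NW,S,N}, int(X∖A)={NW,S}, hence cl(A)={NE,W,E,SE,N}
Orbit (k=closure, c=complement):
  1. A     = {NE,W,E,SE}
  2. kA    = {NE,W,E,SE,N}
  3. cA    = {NW,S,N}
  4. ckA   = {NW,S}
  5. kcA   = {NW,S,E,SE,N}
  6. ckcA  = {NE,W}
  7. kckcA = {NE,W,E}
  8. ckckcA = {NW,S,SE,N}
(closed under both — stop)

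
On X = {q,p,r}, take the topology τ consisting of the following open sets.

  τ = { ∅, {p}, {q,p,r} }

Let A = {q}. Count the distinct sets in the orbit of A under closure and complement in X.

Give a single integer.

6

closure: X∖int(X∖A) = X∖{p} = {q,r}
Let k=closure and c=complement:
  1. A     = {q}
  2. kA    = {q,r}
  3. cA    = {p,r}
  4. ckA   = {p}
  5. kcA   = {q,p,r}
  6. ckcA  = ∅
— saturated at 6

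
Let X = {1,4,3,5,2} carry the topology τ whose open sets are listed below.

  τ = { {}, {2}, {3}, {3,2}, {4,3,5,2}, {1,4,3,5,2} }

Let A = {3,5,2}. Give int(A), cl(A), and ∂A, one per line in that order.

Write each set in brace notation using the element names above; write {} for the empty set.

int(A) = {3,2}
cl(A)  = {1,4,3,5,2}
∂A     = {1,4,5}

opens ⊆ A: {}, {2}, {3}, {3,2}; union → int = {3,2}
complement {1,4}; its interior {}; cl(A) = X∖{} = {1,4,3,5,2}
boundary = {1,4,3,5,2} ∖ {3,2} = {1,4,5}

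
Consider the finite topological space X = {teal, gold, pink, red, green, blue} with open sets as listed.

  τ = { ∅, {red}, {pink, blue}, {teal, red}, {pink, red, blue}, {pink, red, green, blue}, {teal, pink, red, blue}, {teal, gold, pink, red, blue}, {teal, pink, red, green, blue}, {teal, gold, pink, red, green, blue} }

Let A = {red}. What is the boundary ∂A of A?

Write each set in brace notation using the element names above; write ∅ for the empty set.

U open, U⊆A: ∅, {red}. int(A) = ⋃ = {red}
X∖A={teal, gold, pink, green, blue}, int(X∖A)={pink, blue}, hence cl(A)={teal, gold, red, green}
∂A: remove int from cl → {teal, gold, green}

{teal, gold, green}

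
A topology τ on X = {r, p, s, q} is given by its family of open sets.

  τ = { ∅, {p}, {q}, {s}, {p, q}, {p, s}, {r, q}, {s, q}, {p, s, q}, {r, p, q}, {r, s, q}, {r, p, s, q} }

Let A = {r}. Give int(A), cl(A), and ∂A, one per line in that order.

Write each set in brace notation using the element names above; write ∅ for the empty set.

interior: largest open inside A is ∅ (from ∅)
cl via duality: int({p, s, q}) = {p, s, q}, so X∖{p, s, q} = {r}
cl∖int = {r}

int(A) = ∅
cl(A)  = {r}
∂A     = {r}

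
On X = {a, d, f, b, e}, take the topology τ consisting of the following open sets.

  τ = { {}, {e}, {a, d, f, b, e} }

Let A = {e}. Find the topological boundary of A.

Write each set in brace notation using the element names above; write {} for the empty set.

{a, d, f, b}

interior: largest open inside A is {e} (from {}, {e})
cl via duality: int({a, d, f, b}) = {}, so X∖{} = {a, d, f, b, e}
cl∖int = {a, d, f, b}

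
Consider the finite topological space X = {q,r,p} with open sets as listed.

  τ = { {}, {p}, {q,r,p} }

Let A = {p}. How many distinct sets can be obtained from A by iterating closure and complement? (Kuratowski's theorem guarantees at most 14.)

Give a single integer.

4

complement {q,r}; its interior {}; cl(A) = X∖{} = {q,r,p}
With k = closure, c = complement:
  1. A     = {p}
  2. kA    = {q,r,p}
  3. cA    = {q,r}
  4. ckA   = {}
k, c of each give nothing new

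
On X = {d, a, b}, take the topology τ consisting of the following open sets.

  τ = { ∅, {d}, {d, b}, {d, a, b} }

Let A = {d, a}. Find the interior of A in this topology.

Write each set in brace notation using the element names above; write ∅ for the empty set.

opens ⊆ A: ∅, {d}; union → int = {d}

{d}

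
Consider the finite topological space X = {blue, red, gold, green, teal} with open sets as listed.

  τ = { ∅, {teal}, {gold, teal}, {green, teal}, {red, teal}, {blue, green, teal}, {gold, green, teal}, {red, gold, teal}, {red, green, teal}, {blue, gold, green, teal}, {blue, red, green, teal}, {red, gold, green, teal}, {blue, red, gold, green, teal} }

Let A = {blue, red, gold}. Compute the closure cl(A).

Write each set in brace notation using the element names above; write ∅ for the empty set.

{blue, red, gold}

cl via duality: int({green, teal}) = {green, teal}, so X∖{green, teal} = {blue, red, gold}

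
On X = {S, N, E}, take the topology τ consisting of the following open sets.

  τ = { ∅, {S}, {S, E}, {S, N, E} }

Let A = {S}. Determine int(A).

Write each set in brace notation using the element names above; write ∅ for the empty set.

U open, U⊆A: ∅, {S}. int(A) = ⋃ = {S}

{S}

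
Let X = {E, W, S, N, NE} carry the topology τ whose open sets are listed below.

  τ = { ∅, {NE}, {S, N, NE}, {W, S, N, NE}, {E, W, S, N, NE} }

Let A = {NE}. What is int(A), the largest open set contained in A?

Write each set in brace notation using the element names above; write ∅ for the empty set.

opens ⊆ A: ∅, {NE}; union → int = {NE}

{NE}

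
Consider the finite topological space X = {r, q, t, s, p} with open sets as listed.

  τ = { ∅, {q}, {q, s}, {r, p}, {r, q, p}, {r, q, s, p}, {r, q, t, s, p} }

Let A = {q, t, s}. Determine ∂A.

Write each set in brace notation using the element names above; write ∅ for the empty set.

{t}

opens ⊆ A: ∅, {q}, {q, s}; union → int = {q, s}
complement {r, p}; its interior {r, p}; cl(A) = X∖{r, p} = {q, t, s}
boundary = {q, t, s} ∖ {q, s} = {t}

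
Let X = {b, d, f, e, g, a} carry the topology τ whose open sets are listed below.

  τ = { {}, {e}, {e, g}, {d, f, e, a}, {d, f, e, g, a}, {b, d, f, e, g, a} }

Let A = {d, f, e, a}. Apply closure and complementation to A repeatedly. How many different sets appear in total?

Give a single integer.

4

closure: X∖int(X∖A) = X∖{} = {b, d, f, e, g, a}
Let k=closure and c=complement:
  1. A     = {d, f, e, a}
  2. kA    = {b, d, f, e, g, a}
  3. cA    = {b, g}
  4. ckA   = {}
— saturated at 4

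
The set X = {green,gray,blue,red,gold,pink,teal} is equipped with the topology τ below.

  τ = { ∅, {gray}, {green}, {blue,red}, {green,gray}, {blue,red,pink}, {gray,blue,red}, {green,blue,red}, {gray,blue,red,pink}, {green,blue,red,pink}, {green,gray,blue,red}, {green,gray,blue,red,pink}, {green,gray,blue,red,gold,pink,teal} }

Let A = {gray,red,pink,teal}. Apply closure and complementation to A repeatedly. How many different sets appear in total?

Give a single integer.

10

X∖A={green,blue,gold}, int(X∖A)={green}, hence cl(A)={gray,blue,red,gold,pink,teal}
Orbit (k=closure, c=complement):
  1. A     = {gray,red,pink,teal}
  2. kA    = {gray,blue,red,gold,pink,teal}
  3. cA    = {green,blue,gold}
  4. ckA   = {green}
  5. kcA   = {green,blue,red,gold,pink,teal}
  6. kckA  = {green,gold,teal}
  7. ckcA  = {gray}
  8. ckckA = {gray,blue,red,pink}
  9. kckcA = {gray,gold,teal}
  10. ckckcA = {green,blue,red,pink}
(closed under both — stop)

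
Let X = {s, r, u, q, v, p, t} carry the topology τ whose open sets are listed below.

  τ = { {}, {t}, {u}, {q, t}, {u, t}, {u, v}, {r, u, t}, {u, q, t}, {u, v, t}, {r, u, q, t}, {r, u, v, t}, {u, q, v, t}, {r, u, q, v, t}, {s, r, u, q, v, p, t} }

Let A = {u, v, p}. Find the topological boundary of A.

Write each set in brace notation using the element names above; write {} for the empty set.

{s, r, p}

U open, U⊆A: {}, {u}, {u, v}. int(A) = ⋃ = {u, v}
X∖A={s, r, q, t}, int(X∖A)={q, t}, hence cl(A)={s, r, u, v, p}
∂A: remove int from cl → {s, r, p}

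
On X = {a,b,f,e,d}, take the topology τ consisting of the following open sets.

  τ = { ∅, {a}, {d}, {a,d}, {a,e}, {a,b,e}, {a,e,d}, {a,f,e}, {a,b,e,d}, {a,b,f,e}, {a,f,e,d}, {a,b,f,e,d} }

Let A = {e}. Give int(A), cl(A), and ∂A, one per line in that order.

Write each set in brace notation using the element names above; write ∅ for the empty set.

int(A) = ∅
cl(A)  = {b,f,e}
∂A     = {b,f,e}

U open, U⊆A: ∅. int(A) = ⋃ = ∅
X∖A={a,b,f,d}, int(X∖A)={a,d}, hence cl(A)={b,f,e}
∂A: remove int from cl → {b,f,e}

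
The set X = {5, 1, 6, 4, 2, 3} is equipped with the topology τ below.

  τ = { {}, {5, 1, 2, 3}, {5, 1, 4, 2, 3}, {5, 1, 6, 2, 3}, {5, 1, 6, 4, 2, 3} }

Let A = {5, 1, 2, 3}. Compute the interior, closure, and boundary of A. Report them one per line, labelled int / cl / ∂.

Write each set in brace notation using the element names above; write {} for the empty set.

int(A) = {5, 1, 2, 3}
cl(A)  = {5, 1, 6, 4, 2, 3}
∂A     = {6, 4}

U open, U⊆A: {}, {5, 1, 2, 3}. int(A) = ⋃ = {5, 1, 2, 3}
X∖A={6, 4}, int(X∖A)={}, hence cl(A)={5, 1, 6, 4, 2, 3}
∂A: remove int from cl → {6, 4}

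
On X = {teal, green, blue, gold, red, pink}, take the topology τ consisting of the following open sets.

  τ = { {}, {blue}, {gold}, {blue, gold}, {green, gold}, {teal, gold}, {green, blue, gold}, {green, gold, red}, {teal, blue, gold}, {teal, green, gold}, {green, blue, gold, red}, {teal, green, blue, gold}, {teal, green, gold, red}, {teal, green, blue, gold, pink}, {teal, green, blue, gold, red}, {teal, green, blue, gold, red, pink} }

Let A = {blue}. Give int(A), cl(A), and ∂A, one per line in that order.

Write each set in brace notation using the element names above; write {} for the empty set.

int(A) = {blue}
cl(A)  = {blue, pink}
∂A     = {pink}

U open, U⊆A: {}, {blue}. int(A) = ⋃ = {blue}
X∖A={teal, green, gold, red, pink}, int(X∖A)={teal, green, gold, red}, hence cl(A)={blue, pink}
∂A: remove int from cl → {pink}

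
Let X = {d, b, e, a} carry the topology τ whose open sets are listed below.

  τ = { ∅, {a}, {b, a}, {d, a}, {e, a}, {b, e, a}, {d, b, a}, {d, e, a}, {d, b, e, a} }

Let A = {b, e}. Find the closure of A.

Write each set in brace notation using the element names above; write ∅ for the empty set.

{b, e}

X∖A={d, a}, int(X∖A)={d, a}, hence cl(A)={b, e}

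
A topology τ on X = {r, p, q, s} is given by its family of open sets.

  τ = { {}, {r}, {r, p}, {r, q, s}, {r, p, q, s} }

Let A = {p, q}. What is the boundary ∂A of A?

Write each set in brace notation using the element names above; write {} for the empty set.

interior: largest open inside A is {} (from {})
cl via duality: int({r, s}) = {r}, so X∖{r} = {p, q, s}
cl∖int = {p, q, s}

{p, q, s}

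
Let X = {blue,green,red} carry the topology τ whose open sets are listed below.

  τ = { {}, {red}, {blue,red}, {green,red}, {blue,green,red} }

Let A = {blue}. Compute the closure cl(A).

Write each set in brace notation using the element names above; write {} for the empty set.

{blue}

complement {green,red}; its interior {green,red}; cl(A) = X∖{green,red} = {blue}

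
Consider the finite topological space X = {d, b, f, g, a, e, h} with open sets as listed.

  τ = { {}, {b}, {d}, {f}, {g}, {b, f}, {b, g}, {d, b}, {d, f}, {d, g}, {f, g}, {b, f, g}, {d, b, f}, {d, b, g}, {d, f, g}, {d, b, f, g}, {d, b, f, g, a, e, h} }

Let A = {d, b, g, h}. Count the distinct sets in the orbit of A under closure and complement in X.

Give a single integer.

6

closure: X∖int(X∖A) = X∖{f} = {d, b, g, a, e, h}
Let k=closure and c=complement:
  1. A     = {d, b, g, h}
  2. kA    = {d, b, g, a, e, h}
  3. cA    = {f, a, e}
  4. ckA   = {f}
  5. kcA   = {f, a, e, h}
  6. ckcA  = {d, b, g}
— saturated at 6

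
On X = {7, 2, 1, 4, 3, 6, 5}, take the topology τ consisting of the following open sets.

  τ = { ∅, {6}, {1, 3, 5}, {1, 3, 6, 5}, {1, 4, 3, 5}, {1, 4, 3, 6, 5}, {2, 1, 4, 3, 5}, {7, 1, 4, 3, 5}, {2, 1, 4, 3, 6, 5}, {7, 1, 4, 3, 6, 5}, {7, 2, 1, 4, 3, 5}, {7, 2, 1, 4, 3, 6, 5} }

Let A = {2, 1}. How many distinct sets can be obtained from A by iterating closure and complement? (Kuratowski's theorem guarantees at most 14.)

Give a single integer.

X∖A={7, 4, 3, 6, 5}, int(X∖A)={6}, hence cl(A)={7, 2, 1, 4, 3, 5}
Orbit (k=closure, c=complement):
  1. A     = {2, 1}
  2. kA    = {7, 2, 1, 4, 3, 5}
  3. cA    = {7, 4, 3, 6, 5}
  4. ckA   = {6}
  5. kcA   = {7, 2, 1, 4, 3, 6, 5}
  6. ckcA  = ∅
(closed under both — stop)

6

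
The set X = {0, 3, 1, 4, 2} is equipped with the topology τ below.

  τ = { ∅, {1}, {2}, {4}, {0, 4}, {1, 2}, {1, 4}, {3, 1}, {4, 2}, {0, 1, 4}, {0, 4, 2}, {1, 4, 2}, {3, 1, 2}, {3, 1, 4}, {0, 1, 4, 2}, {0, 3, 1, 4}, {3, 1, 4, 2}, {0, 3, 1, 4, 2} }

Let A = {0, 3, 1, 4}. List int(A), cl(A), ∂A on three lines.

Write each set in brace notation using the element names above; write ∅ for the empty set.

interior: largest open inside A is {0, 3, 1, 4} (from ∅, {1}, {4}, {3, 1}, {0, 4}, {1, 4}, {0, 1, 4}, {3, 1, 4}, {0, 3, 1, 4})
cl via duality: int({2}) = {2}, so X∖{2} = {0, 3, 1, 4}
cl∖int = ∅

int(A) = {0, 3, 1, 4}
cl(A)  = {0, 3, 1, 4}
∂A     = ∅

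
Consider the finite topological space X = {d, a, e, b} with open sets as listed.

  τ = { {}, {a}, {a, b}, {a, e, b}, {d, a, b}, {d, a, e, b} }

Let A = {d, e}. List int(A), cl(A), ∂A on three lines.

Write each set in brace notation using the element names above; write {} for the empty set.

U open, U⊆A: {}. int(A) = ⋃ = {}
X∖A={a, b}, int(X∖A)={a, b}, hence cl(A)={d, e}
∂A: remove int from cl → {d, e}

int(A) = {}
cl(A)  = {d, e}
∂A     = {d, e}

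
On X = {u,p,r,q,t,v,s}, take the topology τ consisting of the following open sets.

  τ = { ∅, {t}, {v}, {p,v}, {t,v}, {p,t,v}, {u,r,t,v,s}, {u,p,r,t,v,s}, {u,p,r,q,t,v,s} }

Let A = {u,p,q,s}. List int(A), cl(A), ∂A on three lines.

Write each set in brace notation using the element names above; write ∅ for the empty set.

interior: largest open inside A is ∅ (from ∅)
cl via duality: int({r,t,v}) = {t,v}, so X∖{t,v} = {u,p,r,q,s}
cl∖int = {u,p,r,q,s}

int(A) = ∅
cl(A)  = {u,p,r,q,s}
∂A     = {u,p,r,q,s}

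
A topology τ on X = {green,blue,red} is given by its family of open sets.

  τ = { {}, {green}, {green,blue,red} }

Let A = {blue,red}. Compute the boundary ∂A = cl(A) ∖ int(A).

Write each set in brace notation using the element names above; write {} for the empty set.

open subsets of A: {}; so int(A) = {}
closure: X∖int(X∖A) = X∖{green} = {blue,red}
∂A = {blue,red} minus {} = {blue,red}

{blue,red}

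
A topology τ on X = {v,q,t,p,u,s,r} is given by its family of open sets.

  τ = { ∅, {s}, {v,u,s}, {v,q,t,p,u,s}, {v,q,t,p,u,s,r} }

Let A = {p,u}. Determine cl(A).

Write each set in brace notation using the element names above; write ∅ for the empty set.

{v,q,t,p,u,r}

closure: X∖int(X∖A) = X∖{s} = {v,q,t,p,u,r}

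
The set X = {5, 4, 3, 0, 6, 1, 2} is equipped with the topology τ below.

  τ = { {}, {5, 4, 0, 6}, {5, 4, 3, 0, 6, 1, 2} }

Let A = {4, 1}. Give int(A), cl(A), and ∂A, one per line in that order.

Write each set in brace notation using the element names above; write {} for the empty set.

int(A) = {}
cl(A)  = {5, 4, 3, 0, 6, 1, 2}
∂A     = {5, 4, 3, 0, 6, 1, 2}

opens ⊆ A: {}; union → int = {}
complement {5, 3, 0, 6, 2}; its interior {}; cl(A) = X∖{} = {5, 4, 3, 0, 6, 1, 2}
boundary = {5, 4, 3, 0, 6, 1, 2} ∖ {} = {5, 4, 3, 0, 6, 1, 2}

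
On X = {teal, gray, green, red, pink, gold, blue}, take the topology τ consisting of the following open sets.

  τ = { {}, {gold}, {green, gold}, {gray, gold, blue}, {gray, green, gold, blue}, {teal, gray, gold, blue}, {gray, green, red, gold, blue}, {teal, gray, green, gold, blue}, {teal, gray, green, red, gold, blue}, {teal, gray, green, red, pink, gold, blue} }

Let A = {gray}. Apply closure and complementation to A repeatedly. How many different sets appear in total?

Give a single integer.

6

cl via duality: int({teal, green, red, pink, gold, blue}) = {green, gold}, so X∖{green, gold} = {teal, gray, red, pink, blue}
Write k for closure, c for complement:
  1. A     = {gray}
  2. kA    = {teal, gray, red, pink, blue}
  3. cA    = {teal, green, red, pink, gold, blue}
  4. ckA   = {green, gold}
  5. kcA   = {teal, gray, green, red, pink, gold, blue}
  6. ckcA  = {}
applying k or c yields no new set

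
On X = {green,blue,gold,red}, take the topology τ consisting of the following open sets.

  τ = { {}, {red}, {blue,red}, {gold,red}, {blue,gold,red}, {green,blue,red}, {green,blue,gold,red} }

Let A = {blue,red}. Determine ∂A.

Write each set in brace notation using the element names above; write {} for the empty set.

{green,gold}

opens ⊆ A: {}, {red}, {blue,red}; union → int = {blue,red}
complement {green,gold}; its interior {}; cl(A) = X∖{} = {green,blue,gold,red}
boundary = {green,blue,gold,red} ∖ {blue,red} = {green,gold}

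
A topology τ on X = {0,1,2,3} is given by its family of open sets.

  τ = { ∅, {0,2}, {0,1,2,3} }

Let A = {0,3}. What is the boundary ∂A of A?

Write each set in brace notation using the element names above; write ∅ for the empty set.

opens ⊆ A: ∅; union → int = ∅
complement {1,2}; its interior ∅; cl(A) = X∖∅ = {0,1,2,3}
boundary = {0,1,2,3} ∖ ∅ = {0,1,2,3}

{0,1,2,3}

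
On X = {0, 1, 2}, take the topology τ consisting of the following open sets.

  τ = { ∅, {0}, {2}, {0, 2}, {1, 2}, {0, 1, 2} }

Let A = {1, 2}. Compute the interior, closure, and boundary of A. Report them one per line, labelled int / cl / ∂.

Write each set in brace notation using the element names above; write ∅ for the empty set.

int(A) = {1, 2}
cl(A)  = {1, 2}
∂A     = ∅

U open, U⊆A: ∅, {2}, {1, 2}. int(A) = ⋃ = {1, 2}
X∖A={0}, int(X∖A)={0}, hence cl(A)={1, 2}
∂A: remove int from cl → ∅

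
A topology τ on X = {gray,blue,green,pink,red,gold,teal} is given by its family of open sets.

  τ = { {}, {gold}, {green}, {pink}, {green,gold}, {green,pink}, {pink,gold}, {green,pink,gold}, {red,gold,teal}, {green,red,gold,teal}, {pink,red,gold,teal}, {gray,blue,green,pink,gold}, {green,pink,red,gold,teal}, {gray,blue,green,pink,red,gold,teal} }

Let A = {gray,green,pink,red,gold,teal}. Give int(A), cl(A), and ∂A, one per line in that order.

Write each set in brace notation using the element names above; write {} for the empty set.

open subsets of A: {}, {gold}, {pink}, {green}, {green,gold}, {pink,gold}, {green,pink}, {green,pink,gold}, {red,gold,teal}, {pink,red,gold,teal}, {green,red,gold,teal}, {green,pink,red,gold,teal}; so int(A) = {green,pink,red,gold,teal}
closure: X∖int(X∖A) = X∖{} = {gray,blue,green,pink,red,gold,teal}
∂A = {gray,blue,green,pink,red,gold,teal} minus {green,pink,red,gold,teal} = {gray,blue}

int(A) = {green,pink,red,gold,teal}
cl(A)  = {gray,blue,green,pink,red,gold,teal}
∂A     = {gray,blue}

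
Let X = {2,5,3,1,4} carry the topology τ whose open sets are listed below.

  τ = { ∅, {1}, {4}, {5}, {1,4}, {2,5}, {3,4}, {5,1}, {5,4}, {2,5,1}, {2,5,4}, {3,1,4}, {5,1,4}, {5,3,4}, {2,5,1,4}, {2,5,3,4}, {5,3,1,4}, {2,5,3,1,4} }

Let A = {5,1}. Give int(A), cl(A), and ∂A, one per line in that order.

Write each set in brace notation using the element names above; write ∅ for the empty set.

int(A) = {5,1}
cl(A)  = {2,5,1}
∂A     = {2}

open subsets of A: ∅, {1}, {5}, {5,1}; so int(A) = {5,1}
closure: X∖int(X∖A) = X∖{3,4} = {2,5,1}
∂A = {2,5,1} minus {5,1} = {2}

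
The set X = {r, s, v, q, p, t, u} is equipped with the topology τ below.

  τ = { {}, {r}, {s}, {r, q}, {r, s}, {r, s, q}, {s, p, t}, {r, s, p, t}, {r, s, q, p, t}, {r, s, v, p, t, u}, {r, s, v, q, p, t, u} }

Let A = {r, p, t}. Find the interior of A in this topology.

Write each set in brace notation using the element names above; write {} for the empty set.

{r}

opens ⊆ A: {}, {r}; union → int = {r}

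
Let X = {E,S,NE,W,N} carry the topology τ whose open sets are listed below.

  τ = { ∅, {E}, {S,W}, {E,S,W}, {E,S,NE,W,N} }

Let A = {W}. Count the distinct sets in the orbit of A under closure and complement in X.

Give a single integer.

8

closure: X∖int(X∖A) = X∖{E} = {S,NE,W,N}
Let k=closure and c=complement:
  1. A     = {W}
  2. kA    = {S,NE,W,N}
  3. cA    = {E,S,NE,N}
  4. ckA   = {E}
  5. kcA   = {E,S,NE,W,N}
  6. kckA  = {E,NE,N}
  7. ckcA  = ∅
  8. ckckA = {S,W}
— saturated at 8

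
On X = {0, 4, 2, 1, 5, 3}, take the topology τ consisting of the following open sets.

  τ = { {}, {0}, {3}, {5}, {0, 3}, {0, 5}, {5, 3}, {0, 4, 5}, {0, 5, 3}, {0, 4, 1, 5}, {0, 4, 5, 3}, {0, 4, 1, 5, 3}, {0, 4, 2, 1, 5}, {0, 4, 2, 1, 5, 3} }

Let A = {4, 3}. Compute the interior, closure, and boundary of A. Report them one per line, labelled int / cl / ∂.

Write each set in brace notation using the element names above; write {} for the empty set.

int(A) = {3}
cl(A)  = {4, 2, 1, 3}
∂A     = {4, 2, 1}

opens ⊆ A: {}, {3}; union → int = {3}
complement {0, 2, 1, 5}; its interior {0, 5}; cl(A) = X∖{0, 5} = {4, 2, 1, 3}
boundary = {4, 2, 1, 3} ∖ {3} = {4, 2, 1}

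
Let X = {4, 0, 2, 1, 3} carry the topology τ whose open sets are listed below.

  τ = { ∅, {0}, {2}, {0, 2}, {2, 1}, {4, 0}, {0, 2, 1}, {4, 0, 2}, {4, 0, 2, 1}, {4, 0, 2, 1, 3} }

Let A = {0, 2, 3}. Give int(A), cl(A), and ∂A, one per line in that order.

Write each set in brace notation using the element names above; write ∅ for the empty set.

int(A) = {0, 2}
cl(A)  = {4, 0, 2, 1, 3}
∂A     = {4, 1, 3}

open subsets of A: ∅, {0}, {2}, {0, 2}; so int(A) = {0, 2}
closure: X∖int(X∖A) = X∖∅ = {4, 0, 2, 1, 3}
∂A = {4, 0, 2, 1, 3} minus {0, 2} = {4, 1, 3}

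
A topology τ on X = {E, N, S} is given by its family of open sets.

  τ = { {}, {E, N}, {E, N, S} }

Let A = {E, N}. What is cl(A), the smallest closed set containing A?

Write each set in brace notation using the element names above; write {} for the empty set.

{E, N, S}

complement {S}; its interior {}; cl(A) = X∖{} = {E, N, S}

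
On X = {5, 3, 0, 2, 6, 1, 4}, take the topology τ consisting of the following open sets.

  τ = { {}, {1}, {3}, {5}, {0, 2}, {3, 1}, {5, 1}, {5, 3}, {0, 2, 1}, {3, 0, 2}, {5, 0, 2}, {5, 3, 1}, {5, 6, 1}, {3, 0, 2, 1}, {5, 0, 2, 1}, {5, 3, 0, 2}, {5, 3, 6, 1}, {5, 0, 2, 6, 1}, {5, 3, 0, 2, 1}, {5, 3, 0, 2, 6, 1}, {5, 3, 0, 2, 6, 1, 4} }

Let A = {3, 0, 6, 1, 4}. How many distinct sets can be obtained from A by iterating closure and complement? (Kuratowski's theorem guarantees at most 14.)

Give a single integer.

complement {5, 2}; its interior {5}; cl(A) = X∖{5} = {3, 0, 2, 6, 1, 4}
With k = closure, c = complement:
  1. A     = {3, 0, 6, 1, 4}
  2. kA    = {3, 0, 2, 6, 1, 4}
  3. cA    = {5, 2}
  4. ckA   = {5}
  5. kcA   = {5, 0, 2, 6, 4}
  6. kckA  = {5, 6, 4}
  7. ckcA  = {3, 1}
  8. ckckA = {3, 0, 2, 1}
  9. kckcA = {3, 6, 1, 4}
  10. ckckcA = {5, 0, 2}
k, c of each give nothing new

10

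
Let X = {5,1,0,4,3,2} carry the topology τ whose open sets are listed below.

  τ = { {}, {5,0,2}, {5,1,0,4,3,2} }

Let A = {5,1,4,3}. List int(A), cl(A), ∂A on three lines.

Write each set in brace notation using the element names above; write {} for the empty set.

opens ⊆ A: {}; union → int = {}
complement {0,2}; its interior {}; cl(A) = X∖{} = {5,1,0,4,3,2}
boundary = {5,1,0,4,3,2} ∖ {} = {5,1,0,4,3,2}

int(A) = {}
cl(A)  = {5,1,0,4,3,2}
∂A     = {5,1,0,4,3,2}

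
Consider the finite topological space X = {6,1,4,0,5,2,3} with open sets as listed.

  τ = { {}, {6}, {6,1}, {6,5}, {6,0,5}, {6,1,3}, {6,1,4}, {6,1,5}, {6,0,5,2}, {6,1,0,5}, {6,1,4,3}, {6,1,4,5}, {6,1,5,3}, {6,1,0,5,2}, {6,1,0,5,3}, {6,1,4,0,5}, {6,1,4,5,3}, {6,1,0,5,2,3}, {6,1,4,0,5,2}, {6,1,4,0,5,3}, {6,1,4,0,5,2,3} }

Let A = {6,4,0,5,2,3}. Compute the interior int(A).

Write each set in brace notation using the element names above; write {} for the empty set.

U open, U⊆A: {}, {6}, {6,5}, {6,0,5}, {6,0,5,2}. int(A) = ⋃ = {6,0,5,2}

{6,0,5,2}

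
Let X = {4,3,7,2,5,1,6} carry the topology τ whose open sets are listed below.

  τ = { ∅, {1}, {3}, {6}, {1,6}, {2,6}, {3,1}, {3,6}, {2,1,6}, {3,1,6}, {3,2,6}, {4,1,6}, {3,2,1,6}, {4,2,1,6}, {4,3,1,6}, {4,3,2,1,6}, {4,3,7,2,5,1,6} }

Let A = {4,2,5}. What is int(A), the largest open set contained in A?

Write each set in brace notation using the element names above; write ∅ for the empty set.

∅

opens ⊆ A: ∅; union → int = ∅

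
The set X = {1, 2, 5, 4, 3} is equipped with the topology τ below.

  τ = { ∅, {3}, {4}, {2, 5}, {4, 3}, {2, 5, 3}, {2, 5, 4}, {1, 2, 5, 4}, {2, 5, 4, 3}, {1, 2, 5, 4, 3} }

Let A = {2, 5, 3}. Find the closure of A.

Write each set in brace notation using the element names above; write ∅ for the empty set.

cl via duality: int({1, 4}) = {4}, so X∖{4} = {1, 2, 5, 3}

{1, 2, 5, 3}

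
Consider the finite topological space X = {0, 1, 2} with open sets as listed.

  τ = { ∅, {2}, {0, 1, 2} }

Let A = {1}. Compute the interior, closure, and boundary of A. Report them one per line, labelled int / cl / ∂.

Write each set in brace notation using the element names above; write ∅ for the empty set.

int(A) = ∅
cl(A)  = {0, 1}
∂A     = {0, 1}

U open, U⊆A: ∅. int(A) = ⋃ = ∅
X∖A={0, 2}, int(X∖A)={2}, hence cl(A)={0, 1}
∂A: remove int from cl → {0, 1}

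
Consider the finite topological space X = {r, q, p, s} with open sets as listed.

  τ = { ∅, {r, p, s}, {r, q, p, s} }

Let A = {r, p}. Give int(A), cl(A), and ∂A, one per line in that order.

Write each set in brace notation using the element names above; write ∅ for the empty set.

open subsets of A: ∅; so int(A) = ∅
closure: X∖int(X∖A) = X∖∅ = {r, q, p, s}
∂A = {r, q, p, s} minus ∅ = {r, q, p, s}

int(A) = ∅
cl(A)  = {r, q, p, s}
∂A     = {r, q, p, s}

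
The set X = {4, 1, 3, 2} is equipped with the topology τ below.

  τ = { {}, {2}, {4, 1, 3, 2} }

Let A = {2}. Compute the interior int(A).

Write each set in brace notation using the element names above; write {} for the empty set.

{2}

opens ⊆ A: {}, {2}; union → int = {2}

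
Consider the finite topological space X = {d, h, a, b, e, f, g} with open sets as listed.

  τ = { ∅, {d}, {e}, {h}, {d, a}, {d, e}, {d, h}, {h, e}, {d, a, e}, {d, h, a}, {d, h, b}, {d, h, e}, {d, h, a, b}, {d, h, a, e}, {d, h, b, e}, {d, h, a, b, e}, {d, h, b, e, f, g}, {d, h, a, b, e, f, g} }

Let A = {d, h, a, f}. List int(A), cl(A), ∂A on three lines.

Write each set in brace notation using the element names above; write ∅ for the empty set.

interior: largest open inside A is {d, h, a} (from ∅, {h}, {d}, {d, h}, {d, a}, {d, h, a})
cl via duality: int({b, e, g}) = {e}, so X∖{e} = {d, h, a, b, f, g}
cl∖int = {b, f, g}

int(A) = {d, h, a}
cl(A)  = {d, h, a, b, f, g}
∂A     = {b, f, g}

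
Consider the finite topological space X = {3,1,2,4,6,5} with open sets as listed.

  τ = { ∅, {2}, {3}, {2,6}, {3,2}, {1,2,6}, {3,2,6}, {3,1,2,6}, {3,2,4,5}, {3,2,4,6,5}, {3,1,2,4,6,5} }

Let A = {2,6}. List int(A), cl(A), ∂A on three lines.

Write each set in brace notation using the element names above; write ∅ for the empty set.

int(A) = {2,6}
cl(A)  = {1,2,4,6,5}
∂A     = {1,4,5}

opens ⊆ A: ∅, {2}, {2,6}; union → int = {2,6}
complement {3,1,4,5}; its interior {3}; cl(A) = X∖{3} = {1,2,4,6,5}
boundary = {1,2,4,6,5} ∖ {2,6} = {1,4,5}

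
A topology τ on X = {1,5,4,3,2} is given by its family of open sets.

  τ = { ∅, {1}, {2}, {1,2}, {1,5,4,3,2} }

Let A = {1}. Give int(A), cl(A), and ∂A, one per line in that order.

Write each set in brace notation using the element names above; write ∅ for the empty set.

int(A) = {1}
cl(A)  = {1,5,4,3}
∂A     = {5,4,3}

interior: largest open inside A is {1} (from ∅, {1})
cl via duality: int({5,4,3,2}) = {2}, so X∖{2} = {1,5,4,3}
cl∖int = {5,4,3}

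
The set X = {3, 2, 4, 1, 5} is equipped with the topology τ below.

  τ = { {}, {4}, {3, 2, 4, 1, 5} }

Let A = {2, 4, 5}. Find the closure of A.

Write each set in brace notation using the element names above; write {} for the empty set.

complement {3, 1}; its interior {}; cl(A) = X∖{} = {3, 2, 4, 1, 5}

{3, 2, 4, 1, 5}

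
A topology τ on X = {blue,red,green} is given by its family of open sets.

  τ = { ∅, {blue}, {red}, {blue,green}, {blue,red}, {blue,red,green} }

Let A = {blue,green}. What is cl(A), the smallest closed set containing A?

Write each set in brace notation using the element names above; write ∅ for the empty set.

complement {red}; its interior {red}; cl(A) = X∖{red} = {blue,green}

{blue,green}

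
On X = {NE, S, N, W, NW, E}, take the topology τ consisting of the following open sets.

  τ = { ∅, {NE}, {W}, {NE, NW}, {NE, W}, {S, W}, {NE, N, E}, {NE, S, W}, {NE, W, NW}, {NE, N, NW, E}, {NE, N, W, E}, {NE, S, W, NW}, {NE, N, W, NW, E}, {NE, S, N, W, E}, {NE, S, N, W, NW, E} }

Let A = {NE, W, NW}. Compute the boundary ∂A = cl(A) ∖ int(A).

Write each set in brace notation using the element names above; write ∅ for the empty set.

{S, N, E}

interior: largest open inside A is {NE, W, NW} (from ∅, {NE}, {W}, {NE, NW}, {NE, W}, {NE, W, NW})
cl via duality: int({S, N, E}) = ∅, so X∖∅ = {NE, S, N, W, NW, E}
cl∖int = {S, N, E}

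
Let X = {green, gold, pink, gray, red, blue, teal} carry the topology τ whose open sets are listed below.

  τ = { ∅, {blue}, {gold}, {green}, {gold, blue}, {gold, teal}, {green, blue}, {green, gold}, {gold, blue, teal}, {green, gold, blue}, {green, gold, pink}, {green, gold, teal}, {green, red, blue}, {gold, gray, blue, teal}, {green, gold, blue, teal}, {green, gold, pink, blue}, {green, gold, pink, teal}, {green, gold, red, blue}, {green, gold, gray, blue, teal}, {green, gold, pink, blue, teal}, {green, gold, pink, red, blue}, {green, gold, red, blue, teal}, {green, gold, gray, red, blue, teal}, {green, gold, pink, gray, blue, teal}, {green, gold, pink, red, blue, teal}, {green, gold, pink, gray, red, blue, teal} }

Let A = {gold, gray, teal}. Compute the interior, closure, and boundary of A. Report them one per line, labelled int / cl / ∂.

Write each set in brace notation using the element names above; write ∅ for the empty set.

open subsets of A: ∅, {gold}, {gold, teal}; so int(A) = {gold, teal}
closure: X∖int(X∖A) = X∖{green, red, blue} = {gold, pink, gray, teal}
∂A = {gold, pink, gray, teal} minus {gold, teal} = {pink, gray}

int(A) = {gold, teal}
cl(A)  = {gold, pink, gray, teal}
∂A     = {pink, gray}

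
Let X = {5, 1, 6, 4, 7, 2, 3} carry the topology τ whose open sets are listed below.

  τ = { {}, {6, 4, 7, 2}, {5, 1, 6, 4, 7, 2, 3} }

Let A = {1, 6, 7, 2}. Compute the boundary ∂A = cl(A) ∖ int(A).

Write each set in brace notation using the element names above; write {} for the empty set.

open subsets of A: {}; so int(A) = {}
closure: X∖int(X∖A) = X∖{} = {5, 1, 6, 4, 7, 2, 3}
∂A = {5, 1, 6, 4, 7, 2, 3} minus {} = {5, 1, 6, 4, 7, 2, 3}

{5, 1, 6, 4, 7, 2, 3}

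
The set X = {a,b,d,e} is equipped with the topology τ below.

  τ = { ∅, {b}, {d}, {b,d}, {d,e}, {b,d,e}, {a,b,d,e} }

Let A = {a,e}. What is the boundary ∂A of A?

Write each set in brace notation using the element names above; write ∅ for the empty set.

{a,e}

interior: largest open inside A is ∅ (from ∅)
cl via duality: int({b,d}) = {b,d}, so X∖{b,d} = {a,e}
cl∖int = {a,e}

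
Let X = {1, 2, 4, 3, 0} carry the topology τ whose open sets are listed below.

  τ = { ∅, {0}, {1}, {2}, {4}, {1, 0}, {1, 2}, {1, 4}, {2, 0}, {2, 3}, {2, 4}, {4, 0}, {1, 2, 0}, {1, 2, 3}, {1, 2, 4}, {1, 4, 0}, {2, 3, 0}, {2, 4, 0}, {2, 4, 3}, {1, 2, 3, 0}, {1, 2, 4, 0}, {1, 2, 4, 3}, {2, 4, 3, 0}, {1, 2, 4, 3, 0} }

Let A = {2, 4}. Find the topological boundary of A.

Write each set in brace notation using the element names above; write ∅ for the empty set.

{3}

opens ⊆ A: ∅, {4}, {2}, {2, 4}; union → int = {2, 4}
complement {1, 3, 0}; its interior {1, 0}; cl(A) = X∖{1, 0} = {2, 4, 3}
boundary = {2, 4, 3} ∖ {2, 4} = {3}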